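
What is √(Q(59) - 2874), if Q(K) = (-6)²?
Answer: I*√2838 ≈ 53.273*I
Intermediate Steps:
Q(K) = 36
√(Q(59) - 2874) = √(36 - 2874) = √(-2838) = I*√2838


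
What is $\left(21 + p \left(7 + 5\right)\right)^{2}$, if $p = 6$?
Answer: $8649$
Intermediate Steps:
$\left(21 + p \left(7 + 5\right)\right)^{2} = \left(21 + 6 \left(7 + 5\right)\right)^{2} = \left(21 + 6 \cdot 12\right)^{2} = \left(21 + 72\right)^{2} = 93^{2} = 8649$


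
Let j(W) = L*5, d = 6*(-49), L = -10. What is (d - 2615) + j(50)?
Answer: -2959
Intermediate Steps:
d = -294
j(W) = -50 (j(W) = -10*5 = -50)
(d - 2615) + j(50) = (-294 - 2615) - 50 = -2909 - 50 = -2959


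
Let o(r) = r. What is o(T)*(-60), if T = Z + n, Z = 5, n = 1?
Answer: -360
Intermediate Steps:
T = 6 (T = 5 + 1 = 6)
o(T)*(-60) = 6*(-60) = -360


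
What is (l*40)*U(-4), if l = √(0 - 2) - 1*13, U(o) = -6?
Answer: 3120 - 240*I*√2 ≈ 3120.0 - 339.41*I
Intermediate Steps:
l = -13 + I*√2 (l = √(-2) - 13 = I*√2 - 13 = -13 + I*√2 ≈ -13.0 + 1.4142*I)
(l*40)*U(-4) = ((-13 + I*√2)*40)*(-6) = (-520 + 40*I*√2)*(-6) = 3120 - 240*I*√2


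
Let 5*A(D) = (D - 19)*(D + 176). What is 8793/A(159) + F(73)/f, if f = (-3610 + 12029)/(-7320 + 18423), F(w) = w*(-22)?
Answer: -167184672573/78970220 ≈ -2117.1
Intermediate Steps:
F(w) = -22*w
f = 8419/11103 ≈ 0.75826
A(D) = (-19 + D)*(176 + D)/5 (A(D) = ((D - 19)*(D + 176))/5 = ((-19 + D)*(176 + D))/5 = (-19 + D)*(176 + D)/5)
8793/A(159) + F(73)/f = 8793/(-3344/5 + (⅕)*159² + (157/5)*159) + (-22*73)/(8419/11103) = 8793/(-3344/5 + (⅕)*25281 + 24963/5) - 1606*11103/8419 = 8793/(-3344/5 + 25281/5 + 24963/5) - 17831418/8419 = 8793/9380 - 17831418/8419 = -167184672573/78970220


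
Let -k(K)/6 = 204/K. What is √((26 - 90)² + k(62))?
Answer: 2*√979321/31 ≈ 63.846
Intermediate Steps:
k(K) = -1224/K
√((26 - 90)² + k(62)) = √((26 - 90)² - 1224/62) = √((-64)² - 1224*1/62) = √(4096 - 612/31) = √(126364/31) = 2*√979321/31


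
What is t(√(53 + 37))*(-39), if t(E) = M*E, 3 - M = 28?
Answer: 2925*√10 ≈ 9249.7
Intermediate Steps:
M = -25 (M = 3 - 1*28 = 3 - 28 = -25)
t(E) = -25*E
t(√(53 + 37))*(-39) = -25*√(53 + 37)*(-39) = -75*√10*(-39) = 2925*√10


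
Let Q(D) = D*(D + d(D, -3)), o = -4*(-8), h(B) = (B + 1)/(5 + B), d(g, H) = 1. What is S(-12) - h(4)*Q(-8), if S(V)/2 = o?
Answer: 296/9 ≈ 32.889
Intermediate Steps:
h(B) = (1 + B)/(5 + B)
o = 32
S(V) = 64 (S(V) = 2*32 = 64)
Q(D) = D*(1 + D) (Q(D) = D*(D + 1) = D*(1 + D))
S(-12) - h(4)*Q(-8) = 64 - (1 + 4)/(5 + 4)*(-8*(1 - 8)) = 64 - 5/9*(-8*(-7)) = 64 - (1/9)*5*56 = 64 - 5*56/9 = 64 - 1*280/9 = 64 - 280/9 = 296/9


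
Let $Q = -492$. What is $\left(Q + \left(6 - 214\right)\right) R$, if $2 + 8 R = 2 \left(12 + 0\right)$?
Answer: $-1925$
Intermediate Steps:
$R = \frac{11}{4}$ ($R = - \frac{1}{4} + \frac{2 \left(12 + 0\right)}{8} = - \frac{1}{4} + \frac{2 \cdot 12}{8} = - \frac{1}{4} + \frac{1}{8} \cdot 24 = - \frac{1}{4} + 3 = \frac{11}{4} \approx 2.75$)
$\left(Q + \left(6 - 214\right)\right) R = \left(-492 + \left(6 - 214\right)\right) \frac{11}{4} = \left(-492 - 208\right) \frac{11}{4} = \left(-700\right) \frac{11}{4} = -1925$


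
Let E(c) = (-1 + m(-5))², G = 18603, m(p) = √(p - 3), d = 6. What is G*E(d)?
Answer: -130221 - 74412*I*√2 ≈ -1.3022e+5 - 1.0523e+5*I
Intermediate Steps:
m(p) = √(-3 + p)
E(c) = (-1 + 2*I*√2)² (E(c) = (-1 + √(-3 - 5))² = (-1 + √(-8))² = (-1 + 2*I*√2)²)
G*E(d) = 18603*(1 - 2*I*√2)²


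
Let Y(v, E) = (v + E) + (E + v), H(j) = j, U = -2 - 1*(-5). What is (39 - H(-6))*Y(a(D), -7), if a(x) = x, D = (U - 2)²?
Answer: -540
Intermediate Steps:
U = 3 (U = -2 + 5 = 3)
D = 1 (D = (3 - 2)² = 1² = 1)
Y(v, E) = 2*E + 2*v (Y(v, E) = (E + v) + (E + v) = 2*E + 2*v)
(39 - H(-6))*Y(a(D), -7) = (39 - 1*(-6))*(2*(-7) + 2*1) = (39 + 6)*(-14 + 2) = 45*(-12) = -540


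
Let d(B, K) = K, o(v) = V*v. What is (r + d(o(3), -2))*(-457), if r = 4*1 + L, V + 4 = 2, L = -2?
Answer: 0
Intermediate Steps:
V = -2 (V = -4 + 2 = -2)
o(v) = -2*v
r = 2 (r = 4*1 - 2 = 4 - 2 = 2)
(r + d(o(3), -2))*(-457) = (2 - 2)*(-457) = 0*(-457) = 0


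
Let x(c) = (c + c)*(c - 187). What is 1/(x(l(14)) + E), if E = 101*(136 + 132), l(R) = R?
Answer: 1/22224 ≈ 4.4996e-5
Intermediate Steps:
x(c) = 2*c*(-187 + c) (x(c) = (2*c)*(-187 + c) = 2*c*(-187 + c))
E = 27068 (E = 101*268 = 27068)
1/(x(l(14)) + E) = 1/(2*14*(-187 + 14) + 27068) = 1/(2*14*(-173) + 27068) = 1/(-4844 + 27068) = 1/22224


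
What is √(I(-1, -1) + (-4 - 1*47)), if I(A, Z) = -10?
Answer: I*√61 ≈ 7.8102*I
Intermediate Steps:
√(I(-1, -1) + (-4 - 1*47)) = √(-10 + (-4 - 1*47)) = √(-10 + (-4 - 47)) = √(-10 - 51) = √(-61) = I*√61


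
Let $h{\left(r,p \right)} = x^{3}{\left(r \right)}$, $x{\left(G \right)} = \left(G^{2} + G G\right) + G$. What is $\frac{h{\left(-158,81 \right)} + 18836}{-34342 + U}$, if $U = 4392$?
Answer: $- \frac{61641461425918}{14975} \approx -4.1163 \cdot 10^{9}$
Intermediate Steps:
$x{\left(G \right)} = G + 2 G^{2}$ ($x{\left(G \right)} = \left(G^{2} + G^{2}\right) + G = 2 G^{2} + G = G + 2 G^{2}$)
$h{\left(r,p \right)} = r^{3} \left(1 + 2 r\right)^{3}$ ($h{\left(r,p \right)} = \left(r \left(1 + 2 r\right)\right)^{3} = r^{3} \left(1 + 2 r\right)^{3}$)
$\frac{h{\left(-158,81 \right)} + 18836}{-34342 + U} = \frac{\left(-158\right)^{3} \left(1 + 2 \left(-158\right)\right)^{3} + 18836}{-34342 + 4392} = \frac{- 3944312 \left(1 - 316\right)^{3} + 18836}{-29950} = \left(- 3944312 \left(-315\right)^{3} + 18836\right) \left(- \frac{1}{29950}\right) = \left(\left(-3944312\right) \left(-31255875\right) + 18836\right) \left(- \frac{1}{29950}\right) = \left(123282922833000 + 18836\right) \left(- \frac{1}{29950}\right) = 123282922851836 \left(- \frac{1}{29950}\right) = - \frac{61641461425918}{14975}$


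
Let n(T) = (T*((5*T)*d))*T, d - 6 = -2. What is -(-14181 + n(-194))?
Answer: 146041861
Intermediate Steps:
d = 4 (d = 6 - 2 = 4)
n(T) = 20*T³ (n(T) = (T*((5*T)*4))*T = (T*(20*T))*T = (20*T²)*T = 20*T³)
-(-14181 + n(-194)) = -(-14181 + 20*(-194)³) = -(-14181 + 20*(-7301384)) = -(-14181 - 146027680) = -1*(-146041861) = 146041861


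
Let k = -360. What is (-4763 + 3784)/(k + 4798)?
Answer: -979/4438 ≈ -0.22059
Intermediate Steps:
(-4763 + 3784)/(k + 4798) = (-4763 + 3784)/(-360 + 4798) = -979/4438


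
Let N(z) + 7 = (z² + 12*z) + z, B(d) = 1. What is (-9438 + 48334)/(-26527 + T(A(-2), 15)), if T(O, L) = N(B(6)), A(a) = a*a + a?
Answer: -22/15 ≈ -1.4667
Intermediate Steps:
N(z) = -7 + z² + 13*z (N(z) = -7 + ((z² + 12*z) + z) = -7 + (z² + 13*z) = -7 + z² + 13*z)
A(a) = a + a² (A(a) = a² + a = a + a²)
T(O, L) = 7 (T(O, L) = -7 + 1² + 13*1 = -7 + 1 + 13 = 7)
(-9438 + 48334)/(-26527 + T(A(-2), 15)) = (-9438 + 48334)/(-26527 + 7) = 38896/(-26520) = 38896*(-1/26520) = -22/15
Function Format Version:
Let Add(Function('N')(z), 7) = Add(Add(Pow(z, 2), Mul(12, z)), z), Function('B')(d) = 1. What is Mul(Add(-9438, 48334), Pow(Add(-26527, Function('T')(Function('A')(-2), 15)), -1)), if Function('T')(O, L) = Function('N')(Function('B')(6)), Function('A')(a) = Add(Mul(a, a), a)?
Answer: Rational(-22, 15) ≈ -1.4667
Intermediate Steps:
Function('N')(z) = Add(-7, Pow(z, 2), Mul(13, z)) (Function('N')(z) = Add(-7, Add(Add(Pow(z, 2), Mul(12, z)), z)) = Add(-7, Add(Pow(z, 2), Mul(13, z))) = Add(-7, Pow(z, 2), Mul(13, z)))
Function('A')(a) = Add(a, Pow(a, 2)) (Function('A')(a) = Add(Pow(a, 2), a) = Add(a, Pow(a, 2)))
Function('T')(O, L) = 7 (Function('T')(O, L) = Add(-7, Pow(1, 2), Mul(13, 1)) = Add(-7, 1, 13) = 7)
Mul(Add(-9438, 48334), Pow(Add(-26527, Function('T')(Function('A')(-2), 15)), -1)) = Mul(Add(-9438, 48334), Pow(Add(-26527, 7), -1)) = Mul(38896, Pow(-26520, -1)) = Mul(38896, Rational(-1, 26520)) = Rational(-22, 15)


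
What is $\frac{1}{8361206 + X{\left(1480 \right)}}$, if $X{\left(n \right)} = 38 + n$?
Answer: $\frac{1}{8362724} \approx 1.1958 \cdot 10^{-7}$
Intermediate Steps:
$\frac{1}{8361206 + X{\left(1480 \right)}} = \frac{1}{8361206 + \left(38 + 1480\right)} = \frac{1}{8361206 + 1518} = \frac{1}{8362724}$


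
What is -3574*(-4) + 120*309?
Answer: 51376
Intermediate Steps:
-3574*(-4) + 120*309 = 14296 + 37080 = 51376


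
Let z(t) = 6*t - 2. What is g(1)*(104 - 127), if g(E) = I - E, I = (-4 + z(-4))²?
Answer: -20677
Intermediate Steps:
z(t) = -2 + 6*t
I = 900 (I = (-4 + (-2 + 6*(-4)))² = (-4 + (-2 - 24))² = (-4 - 26)² = (-30)² = 900)
g(E) = 900 - E
g(1)*(104 - 127) = (900 - 1*1)*(104 - 127) = (900 - 1)*(-23) = 899*(-23) = -20677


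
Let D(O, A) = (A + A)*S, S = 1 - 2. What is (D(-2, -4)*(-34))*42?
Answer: -11424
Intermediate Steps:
S = -1
D(O, A) = -2*A (D(O, A) = (A + A)*(-1) = (2*A)*(-1) = -2*A)
(D(-2, -4)*(-34))*42 = (-2*(-4)*(-34))*42 = (8*(-34))*42 = -272*42 = -11424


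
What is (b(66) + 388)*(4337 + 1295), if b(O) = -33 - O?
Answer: 1627648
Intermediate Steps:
(b(66) + 388)*(4337 + 1295) = ((-33 - 1*66) + 388)*(4337 + 1295) = ((-33 - 66) + 388)*5632 = (-99 + 388)*5632 = 289*5632 = 1627648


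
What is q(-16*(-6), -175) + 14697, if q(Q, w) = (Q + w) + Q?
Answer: 14714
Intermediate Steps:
q(Q, w) = w + 2*Q
q(-16*(-6), -175) + 14697 = (-175 + 2*(-16*(-6))) + 14697 = (-175 + 2*96) + 14697 = (-175 + 192) + 14697 = 17 + 14697 = 14714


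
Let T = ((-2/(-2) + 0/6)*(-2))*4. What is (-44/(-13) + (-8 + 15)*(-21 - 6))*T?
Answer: 19304/13 ≈ 1484.9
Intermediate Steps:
T = -8 (T = ((-2*(-1/2) + 0*(1/6))*(-2))*4 = ((1 + 0)*(-2))*4 = (1*(-2))*4 = -2*4 = -8)
(-44/(-13) + (-8 + 15)*(-21 - 6))*T = (-44/(-13) + (-8 + 15)*(-21 - 6))*(-8) = (-44*(-1/13) + 7*(-27))*(-8) = (44/13 - 189)*(-8) = -2413/13*(-8) = 19304/13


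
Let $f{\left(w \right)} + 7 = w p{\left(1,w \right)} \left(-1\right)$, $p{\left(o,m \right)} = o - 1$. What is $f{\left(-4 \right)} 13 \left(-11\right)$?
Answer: $1001$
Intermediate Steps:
$p{\left(o,m \right)} = -1 + o$
$f{\left(w \right)} = -7$ ($f{\left(w \right)} = -7 + w \left(-1 + 1\right) \left(-1\right) = -7 + w 0 \left(-1\right) = -7 + 0 \left(-1\right) = -7 + 0 = -7$)
$f{\left(-4 \right)} 13 \left(-11\right) = \left(-7\right) 13 \left(-11\right) = \left(-91\right) \left(-11\right) = 1001$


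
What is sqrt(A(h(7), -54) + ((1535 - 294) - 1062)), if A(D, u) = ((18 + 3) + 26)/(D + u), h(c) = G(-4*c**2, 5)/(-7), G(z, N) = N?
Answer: 2*sqrt(6532831)/383 ≈ 13.347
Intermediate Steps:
h(c) = -5/7 (h(c) = 5/(-7) = 5*(-1/7) = -5/7)
A(D, u) = 47/(D + u) (A(D, u) = (21 + 26)/(D + u) = 47/(D + u))
sqrt(A(h(7), -54) + ((1535 - 294) - 1062)) = sqrt(47/(-5/7 - 54) + ((1535 - 294) - 1062)) = sqrt(47/(-383/7) + (1241 - 1062)) = sqrt(47*(-7/383) + 179) = sqrt(-329/383 + 179) = sqrt(68228/383) = 2*sqrt(6532831)/383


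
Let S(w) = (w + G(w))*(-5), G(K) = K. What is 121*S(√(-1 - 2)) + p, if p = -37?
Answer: -37 - 1210*I*√3 ≈ -37.0 - 2095.8*I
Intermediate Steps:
S(w) = -10*w (S(w) = (w + w)*(-5) = (2*w)*(-5) = -10*w)
121*S(√(-1 - 2)) + p = 121*(-10*√(-1 - 2)) - 37 = 121*(-10*I*√3) - 37 = -1210*I*√3 - 37 = -37 - 1210*I*√3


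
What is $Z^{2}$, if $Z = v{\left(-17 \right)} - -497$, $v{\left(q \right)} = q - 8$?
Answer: $222784$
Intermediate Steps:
$v{\left(q \right)} = -8 + q$
$Z = 472$ ($Z = \left(-8 - 17\right) - -497 = -25 + 497 = 472$)
$Z^{2} = 472^{2} = 222784$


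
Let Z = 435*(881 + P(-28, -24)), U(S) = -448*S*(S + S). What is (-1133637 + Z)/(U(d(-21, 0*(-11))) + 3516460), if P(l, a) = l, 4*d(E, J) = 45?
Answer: -381291/1701530 ≈ -0.22409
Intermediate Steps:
d(E, J) = 45/4 (d(E, J) = (¼)*45 = 45/4)
U(S) = -896*S² (U(S) = -448*S*2*S = -896*S²)
Z = 371055 (Z = 435*(881 - 28) = 435*853 = 371055)
(-1133637 + Z)/(U(d(-21, 0*(-11))) + 3516460) = (-1133637 + 371055)/(-896*(45/4)² + 3516460) = -762582/(-896*2025/16 + 3516460) = -762582/(-113400 + 3516460) = -762582/3403060 = -762582*1/3403060 = -381291/1701530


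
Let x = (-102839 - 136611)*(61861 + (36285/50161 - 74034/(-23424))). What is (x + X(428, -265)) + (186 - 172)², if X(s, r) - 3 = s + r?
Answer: -1450457582695152711/97914272 ≈ -1.4814e+10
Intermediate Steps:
X(s, r) = 3 + r + s (X(s, r) = 3 + (s + r) = 3 + (r + s) = 3 + r + s)
x = -1450457618140119175/97914272 (x = -239450*(61861 + (36285*(1/50161) - 74034*(-1/23424))) = -239450*(61861 + (36285/50161 + 12339/3904)) = -239450*(61861 + 760593219/195828544) = -239450*12114910153603/195828544 = -1450457618140119175/97914272 ≈ -1.4814e+10)
(x + X(428, -265)) + (186 - 172)² = (-1450457618140119175/97914272 + (3 - 265 + 428)) + (186 - 172)² = (-1450457618140119175/97914272 + 166) + 14² = -1450457601886350023/97914272 + 196 = -1450457582695152711/97914272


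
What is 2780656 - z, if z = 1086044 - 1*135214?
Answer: 1829826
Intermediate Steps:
z = 950830 (z = 1086044 - 135214 = 950830)
2780656 - z = 2780656 - 1*950830 = 2780656 - 950830 = 1829826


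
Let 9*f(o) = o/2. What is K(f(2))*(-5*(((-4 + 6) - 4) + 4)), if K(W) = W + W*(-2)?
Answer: 10/9 ≈ 1.1111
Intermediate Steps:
f(o) = o/18 (f(o) = (o/2)/9 = o/18)
K(W) = -W (K(W) = W - 2*W = -W)
K(f(2))*(-5*(((-4 + 6) - 4) + 4)) = (-2/18)*(-5*(((-4 + 6) - 4) + 4)) = (-1*⅑)*(-5*((2 - 4) + 4)) = -(-5)*(-2 + 4)/9 = -(-5)*2/9 = -⅑*(-10) = 10/9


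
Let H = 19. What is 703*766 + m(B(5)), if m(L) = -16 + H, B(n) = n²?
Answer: 538501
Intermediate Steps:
m(L) = 3 (m(L) = -16 + 19 = 3)
703*766 + m(B(5)) = 703*766 + 3 = 538498 + 3 = 538501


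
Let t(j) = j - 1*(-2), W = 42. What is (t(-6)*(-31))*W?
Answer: 5208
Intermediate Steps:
t(j) = 2 + j (t(j) = j + 2 = 2 + j)
(t(-6)*(-31))*W = ((2 - 6)*(-31))*42 = -4*(-31)*42 = 124*42 = 5208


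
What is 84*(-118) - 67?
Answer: -9979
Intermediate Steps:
84*(-118) - 67 = -9912 - 67 = -9979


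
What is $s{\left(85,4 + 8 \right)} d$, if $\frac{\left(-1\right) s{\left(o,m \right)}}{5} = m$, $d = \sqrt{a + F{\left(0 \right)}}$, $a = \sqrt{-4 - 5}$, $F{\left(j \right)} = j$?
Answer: $- 60 \sqrt{3} \sqrt{i} \approx -73.485 - 73.485 i$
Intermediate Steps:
$a = 3 i$ ($a = \sqrt{-9} = 3 i \approx 3.0 i$)
$d = \sqrt{3} \sqrt{i}$ ($d = \sqrt{3 i + 0} = \sqrt{3 i} = \sqrt{3} \sqrt{i} \approx 1.2247 + 1.2247 i$)
$s{\left(o,m \right)} = - 5 m$
$s{\left(85,4 + 8 \right)} d = - 5 \left(4 + 8\right) \sqrt{3} \sqrt{i} = \left(-5\right) 12 \sqrt{3} \sqrt{i} = - 60 \sqrt{3} \sqrt{i}$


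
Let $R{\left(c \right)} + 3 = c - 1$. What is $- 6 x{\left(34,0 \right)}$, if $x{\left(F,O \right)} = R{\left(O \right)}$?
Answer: $24$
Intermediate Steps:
$R{\left(c \right)} = -4 + c$ ($R{\left(c \right)} = -3 + \left(c - 1\right) = -3 + \left(-1 + c\right) = -4 + c$)
$x{\left(F,O \right)} = -4 + O$
$- 6 x{\left(34,0 \right)} = - 6 \left(-4 + 0\right) = \left(-6\right) \left(-4\right) = 24$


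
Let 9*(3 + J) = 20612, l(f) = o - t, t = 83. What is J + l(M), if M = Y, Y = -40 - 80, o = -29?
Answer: 19577/9 ≈ 2175.2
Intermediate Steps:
Y = -120
M = -120
l(f) = -112 (l(f) = -29 - 1*83 = -29 - 83 = -112)
J = 20585/9 (J = -3 + (⅑)*20612 = -3 + 20612/9 = 20585/9 ≈ 2287.2)
J + l(M) = 20585/9 - 112 = 19577/9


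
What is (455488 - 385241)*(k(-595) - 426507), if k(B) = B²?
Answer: -5091643054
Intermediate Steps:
(455488 - 385241)*(k(-595) - 426507) = (455488 - 385241)*((-595)² - 426507) = 70247*(354025 - 426507) = 70247*(-72482) = -5091643054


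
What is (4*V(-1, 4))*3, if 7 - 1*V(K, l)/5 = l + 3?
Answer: 0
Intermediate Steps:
V(K, l) = 20 - 5*l (V(K, l) = 35 - 5*(l + 3) = 35 - 5*(3 + l) = 35 + (-15 - 5*l) = 20 - 5*l)
(4*V(-1, 4))*3 = (4*(20 - 5*4))*3 = (4*(20 - 20))*3 = (4*0)*3 = 0*3 = 0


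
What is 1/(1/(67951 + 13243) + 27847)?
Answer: 81194/2261009319 ≈ 3.5911e-5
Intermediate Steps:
1/(1/(67951 + 13243) + 27847) = 1/(1/81194 + 27847) = 1/(2261009319/81194) = 81194/2261009319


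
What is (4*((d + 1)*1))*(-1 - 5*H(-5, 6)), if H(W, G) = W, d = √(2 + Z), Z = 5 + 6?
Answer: 96 + 96*√13 ≈ 442.13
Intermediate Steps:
Z = 11
d = √13 (d = √(2 + 11) = √13 ≈ 3.6056)
(4*((d + 1)*1))*(-1 - 5*H(-5, 6)) = (4*((√13 + 1)*1))*(-1 - 5*(-5)) = (4*((1 + √13)*1))*(-1 + 25) = (4*(1 + √13))*24 = (4 + 4*√13)*24 = 96 + 96*√13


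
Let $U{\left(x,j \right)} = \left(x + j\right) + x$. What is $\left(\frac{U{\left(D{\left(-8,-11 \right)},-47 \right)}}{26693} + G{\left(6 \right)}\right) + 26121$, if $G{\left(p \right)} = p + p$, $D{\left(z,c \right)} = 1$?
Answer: $\frac{697568124}{26693} \approx 26133.0$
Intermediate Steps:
$G{\left(p \right)} = 2 p$
$U{\left(x,j \right)} = j + 2 x$ ($U{\left(x,j \right)} = \left(j + x\right) + x = j + 2 x$)
$\left(\frac{U{\left(D{\left(-8,-11 \right)},-47 \right)}}{26693} + G{\left(6 \right)}\right) + 26121 = \left(\frac{-47 + 2 \cdot 1}{26693} + 2 \cdot 6\right) + 26121 = \left(\left(-47 + 2\right) \frac{1}{26693} + 12\right) + 26121 = \left(\left(-45\right) \frac{1}{26693} + 12\right) + 26121 = \left(- \frac{45}{26693} + 12\right) + 26121 = \frac{320271}{26693} + 26121 = \frac{697568124}{26693}$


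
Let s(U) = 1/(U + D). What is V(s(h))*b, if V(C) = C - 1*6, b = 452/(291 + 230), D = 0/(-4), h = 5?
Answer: -13108/2605 ≈ -5.0319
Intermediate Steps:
D = 0 (D = 0*(-¼) = 0)
s(U) = 1/U (s(U) = 1/(U + 0) = 1/U)
b = 452/521 ≈ 0.86756
V(C) = -6 + C (V(C) = C - 6 = -6 + C)
V(s(h))*b = (-6 + 1/5)*(452/521) = (-6 + ⅕)*(452/521) = -29/5*452/521 = -13108/2605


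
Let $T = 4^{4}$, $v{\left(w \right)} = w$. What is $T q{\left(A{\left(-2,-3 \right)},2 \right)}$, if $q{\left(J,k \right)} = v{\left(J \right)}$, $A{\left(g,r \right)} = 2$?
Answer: $512$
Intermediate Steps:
$q{\left(J,k \right)} = J$
$T = 256$
$T q{\left(A{\left(-2,-3 \right)},2 \right)} = 256 \cdot 2 = 512$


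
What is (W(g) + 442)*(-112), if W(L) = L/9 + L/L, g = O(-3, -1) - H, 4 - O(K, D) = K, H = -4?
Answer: -447776/9 ≈ -49753.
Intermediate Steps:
O(K, D) = 4 - K
g = 11 (g = (4 - 1*(-3)) - 1*(-4) = (4 + 3) + 4 = 7 + 4 = 11)
W(L) = 1 + L/9 (W(L) = L*(⅑) + 1 = L/9 + 1 = 1 + L/9)
(W(g) + 442)*(-112) = ((1 + (⅑)*11) + 442)*(-112) = ((1 + 11/9) + 442)*(-112) = (20/9 + 442)*(-112) = (3998/9)*(-112) = -447776/9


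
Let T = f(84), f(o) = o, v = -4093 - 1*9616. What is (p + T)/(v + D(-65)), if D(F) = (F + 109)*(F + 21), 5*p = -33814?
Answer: 33394/78225 ≈ 0.42690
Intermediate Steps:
p = -33814/5 (p = (1/5)*(-33814) = -33814/5 ≈ -6762.8)
v = -13709 (v = -4093 - 9616 = -13709)
T = 84
D(F) = (21 + F)*(109 + F) (D(F) = (109 + F)*(21 + F) = (21 + F)*(109 + F))
(p + T)/(v + D(-65)) = (-33814/5 + 84)/(-13709 + (2289 + (-65)**2 + 130*(-65))) = -33394/(5*(-13709 + (2289 + 4225 - 8450))) = -33394/(5*(-13709 - 1936)) = -33394/5/(-15645) = -33394/5*(-1/15645) = 33394/78225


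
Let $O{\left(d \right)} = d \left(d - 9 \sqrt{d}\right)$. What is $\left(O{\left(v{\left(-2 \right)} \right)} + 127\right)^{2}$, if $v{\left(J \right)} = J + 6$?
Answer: $5041$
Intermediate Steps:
$v{\left(J \right)} = 6 + J$
$\left(O{\left(v{\left(-2 \right)} \right)} + 127\right)^{2} = \left(\left(\left(6 - 2\right)^{2} - 9 \left(6 - 2\right)^{\frac{3}{2}}\right) + 127\right)^{2} = \left(\left(4^{2} - 9 \cdot 4^{\frac{3}{2}}\right) + 127\right)^{2} = \left(\left(16 - 72\right) + 127\right)^{2} = \left(-56 + 127\right)^{2} = 71^{2} = 5041$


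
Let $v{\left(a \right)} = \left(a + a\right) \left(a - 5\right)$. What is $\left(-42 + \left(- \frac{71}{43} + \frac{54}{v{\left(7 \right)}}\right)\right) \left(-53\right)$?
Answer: $\frac{1331201}{602} \approx 2211.3$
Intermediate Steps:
$v{\left(a \right)} = 2 a \left(-5 + a\right)$
$\left(-42 + \left(- \frac{71}{43} + \frac{54}{v{\left(7 \right)}}\right)\right) \left(-53\right) = \left(-42 + \left(- \frac{71}{43} + \frac{54}{2 \cdot 7 \left(-5 + 7\right)}\right)\right) \left(-53\right) = \left(-42 + \left(\left(-71\right) \frac{1}{43} + \frac{54}{2 \cdot 7 \cdot 2}\right)\right) \left(-53\right) = \left(-42 - \left(\frac{71}{43} - \frac{54}{28}\right)\right) \left(-53\right) = \left(-42 + \left(- \frac{71}{43} + 54 \cdot \frac{1}{28}\right)\right) \left(-53\right) = \left(-42 + \left(- \frac{71}{43} + \frac{27}{14}\right)\right) \left(-53\right) = \left(-42 + \frac{167}{602}\right) \left(-53\right) = \left(- \frac{25117}{602}\right) \left(-53\right) = \frac{1331201}{602}$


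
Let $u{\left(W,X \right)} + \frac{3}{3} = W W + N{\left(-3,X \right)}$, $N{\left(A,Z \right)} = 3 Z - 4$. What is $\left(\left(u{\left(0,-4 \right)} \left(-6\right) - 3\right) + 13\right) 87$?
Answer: $9744$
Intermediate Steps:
$N{\left(A,Z \right)} = -4 + 3 Z$
$u{\left(W,X \right)} = -5 + W^{2} + 3 X$ ($u{\left(W,X \right)} = -1 + \left(W W + \left(-4 + 3 X\right)\right) = -1 + \left(W^{2} + \left(-4 + 3 X\right)\right) = -1 + \left(-4 + W^{2} + 3 X\right) = -5 + W^{2} + 3 X$)
$\left(\left(u{\left(0,-4 \right)} \left(-6\right) - 3\right) + 13\right) 87 = \left(\left(\left(-5 + 0^{2} + 3 \left(-4\right)\right) \left(-6\right) - 3\right) + 13\right) 87 = \left(\left(\left(-5 + 0 - 12\right) \left(-6\right) - 3\right) + 13\right) 87 = \left(\left(\left(-17\right) \left(-6\right) - 3\right) + 13\right) 87 = \left(\left(102 - 3\right) + 13\right) 87 = \left(99 + 13\right) 87 = 112 \cdot 87 = 9744$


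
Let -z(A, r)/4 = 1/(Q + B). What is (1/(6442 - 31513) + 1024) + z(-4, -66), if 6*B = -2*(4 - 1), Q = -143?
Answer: 308080793/300852 ≈ 1024.0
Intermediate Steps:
B = -1 (B = (-2*(4 - 1))/6 = (-2*3)/6 = (1/6)*(-6) = -1)
z(A, r) = 1/36 (z(A, r) = -4/(-143 - 1) = -4/(-144) = -4*(-1/144) = 1/36)
(1/(6442 - 31513) + 1024) + z(-4, -66) = (1/(6442 - 31513) + 1024) + 1/36 = (1/(-25071) + 1024) + 1/36 = (-1/25071 + 1024) + 1/36 = 25672703/25071 + 1/36 = 308080793/300852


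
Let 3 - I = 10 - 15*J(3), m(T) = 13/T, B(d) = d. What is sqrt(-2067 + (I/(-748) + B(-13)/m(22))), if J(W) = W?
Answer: 7*I*sqrt(5963430)/374 ≈ 45.706*I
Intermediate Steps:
I = 38 (I = 3 - (10 - 15*3) = 3 - (10 - 45) = 3 - 1*(-35) = 3 + 35 = 38)
sqrt(-2067 + (I/(-748) + B(-13)/m(22))) = sqrt(-2067 + (38/(-748) - 13/(13/22))) = sqrt(-2067 + (38*(-1/748) - 13/(13*(1/22)))) = sqrt(-2067 + (-19/374 - 13/13/22)) = sqrt(-2067 + (-19/374 - 13*22/13)) = sqrt(-2067 + (-19/374 - 22)) = sqrt(-2067 - 8247/374) = sqrt(-781305/374) = 7*I*sqrt(5963430)/374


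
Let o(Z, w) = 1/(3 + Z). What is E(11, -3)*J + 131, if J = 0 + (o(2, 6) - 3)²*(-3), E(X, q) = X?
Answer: -3193/25 ≈ -127.72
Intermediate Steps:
J = -588/25 (J = 0 + (1/(3 + 2) - 3)²*(-3) = 0 + (1/5 - 3)²*(-3) = 0 + (⅕ - 3)²*(-3) = 0 + (-14/5)²*(-3) = 0 + (196/25)*(-3) = 0 - 588/25 = -588/25 ≈ -23.520)
E(11, -3)*J + 131 = 11*(-588/25) + 131 = -6468/25 + 131 = -3193/25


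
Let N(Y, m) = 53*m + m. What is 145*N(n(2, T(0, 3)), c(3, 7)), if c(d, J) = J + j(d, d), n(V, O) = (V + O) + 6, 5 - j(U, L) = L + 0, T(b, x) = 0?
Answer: 70470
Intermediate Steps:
j(U, L) = 5 - L (j(U, L) = 5 - (L + 0) = 5 - L)
n(V, O) = 6 + O + V (n(V, O) = (O + V) + 6 = 6 + O + V)
c(d, J) = 5 + J - d (c(d, J) = J + (5 - d) = 5 + J - d)
N(Y, m) = 54*m
145*N(n(2, T(0, 3)), c(3, 7)) = 145*(54*(5 + 7 - 1*3)) = 145*(54*(5 + 7 - 3)) = 145*(54*9) = 145*486 = 70470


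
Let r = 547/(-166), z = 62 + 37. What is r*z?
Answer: -54153/166 ≈ -326.22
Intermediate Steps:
z = 99
r = -547/166 (r = 547*(-1/166) = -547/166 ≈ -3.2952)
r*z = -547/166*99 = -54153/166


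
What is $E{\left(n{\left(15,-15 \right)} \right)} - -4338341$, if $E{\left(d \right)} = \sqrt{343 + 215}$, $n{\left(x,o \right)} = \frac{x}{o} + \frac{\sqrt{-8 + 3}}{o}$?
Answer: $4338341 + 3 \sqrt{62} \approx 4.3384 \cdot 10^{6}$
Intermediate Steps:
$n{\left(x,o \right)} = \frac{x}{o} + \frac{i \sqrt{5}}{o}$ ($n{\left(x,o \right)} = \frac{x}{o} + \frac{\sqrt{-5}}{o} = \frac{x}{o} + \frac{i \sqrt{5}}{o}$)
$E{\left(d \right)} = 3 \sqrt{62}$ ($E{\left(d \right)} = \sqrt{558} = 3 \sqrt{62}$)
$E{\left(n{\left(15,-15 \right)} \right)} - -4338341 = 3 \sqrt{62} - -4338341 = 3 \sqrt{62} + 4338341 = 4338341 + 3 \sqrt{62}$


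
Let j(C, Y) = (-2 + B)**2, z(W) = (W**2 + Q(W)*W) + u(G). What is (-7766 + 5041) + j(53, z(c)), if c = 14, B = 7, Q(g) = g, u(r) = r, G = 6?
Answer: -2700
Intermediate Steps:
z(W) = 6 + 2*W**2 (z(W) = (W**2 + W*W) + 6 = (W**2 + W**2) + 6 = 2*W**2 + 6 = 6 + 2*W**2)
j(C, Y) = 25 (j(C, Y) = (-2 + 7)**2 = 5**2 = 25)
(-7766 + 5041) + j(53, z(c)) = (-7766 + 5041) + 25 = -2725 + 25 = -2700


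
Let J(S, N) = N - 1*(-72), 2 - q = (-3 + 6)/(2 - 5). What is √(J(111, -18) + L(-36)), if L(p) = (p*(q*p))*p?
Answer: 3*I*√15546 ≈ 374.05*I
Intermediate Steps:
q = 3 (q = 2 - (-3 + 6)/(2 - 5) = 2 - 3/(-3) = 2 - 3*(-1)/3 = 2 - 1*(-1) = 2 + 1 = 3)
J(S, N) = 72 + N (J(S, N) = N + 72 = 72 + N)
L(p) = 3*p³ (L(p) = (p*(3*p))*p = (3*p²)*p = 3*p³)
√(J(111, -18) + L(-36)) = √((72 - 18) + 3*(-36)³) = √(54 + 3*(-46656)) = √(54 - 139968) = √(-139914) = 3*I*√15546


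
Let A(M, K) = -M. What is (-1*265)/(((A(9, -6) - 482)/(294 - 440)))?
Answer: -38690/491 ≈ -78.798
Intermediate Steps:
(-1*265)/(((A(9, -6) - 482)/(294 - 440))) = (-1*265)/(((-1*9 - 482)/(294 - 440))) = -265*(-146/(-9 - 482)) = -265/((-491*(-1/146))) = -265/491/146 = -265*146/491 = -38690/491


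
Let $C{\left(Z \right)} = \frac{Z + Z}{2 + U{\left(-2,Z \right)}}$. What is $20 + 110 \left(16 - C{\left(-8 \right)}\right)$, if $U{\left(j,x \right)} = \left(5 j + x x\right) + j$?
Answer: $\frac{48940}{27} \approx 1812.6$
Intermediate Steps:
$U{\left(j,x \right)} = x^{2} + 6 j$ ($U{\left(j,x \right)} = \left(5 j + x^{2}\right) + j = \left(x^{2} + 5 j\right) + j = x^{2} + 6 j$)
$C{\left(Z \right)} = \frac{2 Z}{-10 + Z^{2}}$ ($C{\left(Z \right)} = \frac{Z + Z}{2 + \left(Z^{2} + 6 \left(-2\right)\right)} = \frac{2 Z}{2 + \left(Z^{2} - 12\right)} = \frac{2 Z}{2 + \left(-12 + Z^{2}\right)} = \frac{2 Z}{-10 + Z^{2}}$)
$20 + 110 \left(16 - C{\left(-8 \right)}\right) = 20 + 110 \left(16 - 2 \left(-8\right) \frac{1}{-10 + \left(-8\right)^{2}}\right) = 20 + 110 \left(16 - 2 \left(-8\right) \frac{1}{-10 + 64}\right) = 20 + 110 \left(16 - 2 \left(-8\right) \frac{1}{54}\right) = 20 + 110 \left(16 - - \frac{8}{27}\right) = 20 + 110 \left(16 + \frac{8}{27}\right) = 20 + 110 \cdot \frac{440}{27} = 20 + \frac{48400}{27} = \frac{48940}{27}$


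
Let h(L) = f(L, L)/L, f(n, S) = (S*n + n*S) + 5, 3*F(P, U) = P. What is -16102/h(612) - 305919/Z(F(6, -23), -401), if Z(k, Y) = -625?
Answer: 223002766467/468183125 ≈ 476.32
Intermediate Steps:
F(P, U) = P/3
f(n, S) = 5 + 2*S*n (f(n, S) = (S*n + S*n) + 5 = 2*S*n + 5 = 5 + 2*S*n)
h(L) = (5 + 2*L²)/L (h(L) = (5 + 2*L*L)/L = (5 + 2*L²)/L)
-16102/h(612) - 305919/Z(F(6, -23), -401) = -16102/(2*612 + 5/612) - 305919/(-625) = -16102/(1224 + 5*(1/612)) - 305919*(-1/625) = -16102/(1224 + 5/612) + 305919/625 = -16102/749093/612 + 305919/625 = -16102*612/749093 + 305919/625 = -9854424/749093 + 305919/625 = 223002766467/468183125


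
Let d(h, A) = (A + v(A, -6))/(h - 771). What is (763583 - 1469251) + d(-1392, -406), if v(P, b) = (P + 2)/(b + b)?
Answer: -4579078535/6489 ≈ -7.0567e+5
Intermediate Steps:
v(P, b) = (2 + P)/(2*b) (v(P, b) = (2 + P)/((2*b)) = (2 + P)*(1/(2*b)) = (2 + P)/(2*b))
d(h, A) = (-⅙ + 11*A/12)/(-771 + h) (d(h, A) = (A + (½)*(2 + A)/(-6))/(h - 771) = (A + (½)*(-⅙)*(2 + A))/(-771 + h) = (A + (-⅙ - A/12))/(-771 + h) = (-⅙ + 11*A/12)/(-771 + h))
(763583 - 1469251) + d(-1392, -406) = (763583 - 1469251) + (-2 + 11*(-406))/(12*(-771 - 1392)) = -705668 + (1/12)*(-2 - 4466)/(-2163) = -705668 + (1/12)*(-1/2163)*(-4468) = -705668 + 1117/6489 = -4579078535/6489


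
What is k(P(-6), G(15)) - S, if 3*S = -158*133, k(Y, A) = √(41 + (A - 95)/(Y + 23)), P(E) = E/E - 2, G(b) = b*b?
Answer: 21014/3 + 2*√1419/11 ≈ 7011.5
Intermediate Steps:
G(b) = b²
P(E) = -1 (P(E) = 1 - 2 = -1)
k(Y, A) = √(41 + (-95 + A)/(23 + Y))
S = -21014/3 (S = (-158*133)/3 = (⅓)*(-21014) = -21014/3 ≈ -7004.7)
k(P(-6), G(15)) - S = √((848 + 15² + 41*(-1))/(23 - 1)) - 1*(-21014/3) = √((848 + 225 - 41)/22) + 21014/3 = √((1/22)*1032) + 21014/3 = √(516/11) + 21014/3 = 2*√1419/11 + 21014/3 = 21014/3 + 2*√1419/11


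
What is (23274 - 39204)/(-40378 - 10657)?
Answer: 54/173 ≈ 0.31214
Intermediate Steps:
(23274 - 39204)/(-40378 - 10657) = -15930/(-51035) = -15930*(-1/51035) = 54/173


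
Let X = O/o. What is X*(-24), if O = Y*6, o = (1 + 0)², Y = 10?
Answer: -1440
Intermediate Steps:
o = 1 (o = 1² = 1)
O = 60 (O = 10*6 = 60)
X = 60 (X = 60/1 = 60*1 = 60)
X*(-24) = 60*(-24) = -1440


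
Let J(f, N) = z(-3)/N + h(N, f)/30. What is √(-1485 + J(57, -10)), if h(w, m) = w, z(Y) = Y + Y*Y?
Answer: I*√334335/15 ≈ 38.548*I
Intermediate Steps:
z(Y) = Y + Y²
J(f, N) = 6/N + N/30 (J(f, N) = (-3*(1 - 3))/N + N/30 = (-3*(-2))/N + N*(1/30) = 6/N + N/30)
√(-1485 + J(57, -10)) = √(-1485 + (6/(-10) + (1/30)*(-10))) = √(-1485 + (6*(-⅒) - ⅓)) = √(-1485 + (-⅗ - ⅓)) = √(-1485 - 14/15) = √(-22289/15) = I*√334335/15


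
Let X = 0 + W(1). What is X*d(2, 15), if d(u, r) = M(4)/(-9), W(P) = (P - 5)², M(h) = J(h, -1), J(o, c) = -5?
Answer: 80/9 ≈ 8.8889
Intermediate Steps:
M(h) = -5
W(P) = (-5 + P)²
X = 16 (X = 0 + (-5 + 1)² = 0 + (-4)² = 0 + 16 = 16)
d(u, r) = 5/9 (d(u, r) = -5/(-9) = -5*(-⅑) = 5/9)
X*d(2, 15) = 16*(5/9) = 80/9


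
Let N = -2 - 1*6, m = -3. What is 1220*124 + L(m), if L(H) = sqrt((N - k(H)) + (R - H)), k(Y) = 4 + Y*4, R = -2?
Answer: 151281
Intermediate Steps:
N = -8 (N = -2 - 6 = -8)
k(Y) = 4 + 4*Y
L(H) = sqrt(-14 - 5*H) (L(H) = sqrt((-8 - (4 + 4*H)) + (-2 - H)) = sqrt((-8 + (-4 - 4*H)) + (-2 - H)) = sqrt((-12 - 4*H) + (-2 - H)) = sqrt(-14 - 5*H))
1220*124 + L(m) = 1220*124 + sqrt(-14 - 5*(-3)) = 151280 + sqrt(-14 + 15) = 151280 + sqrt(1) = 151280 + 1 = 151281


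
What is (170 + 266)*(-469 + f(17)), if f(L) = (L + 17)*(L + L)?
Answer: 299532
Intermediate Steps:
f(L) = 2*L*(17 + L) (f(L) = (17 + L)*(2*L) = 2*L*(17 + L))
(170 + 266)*(-469 + f(17)) = (170 + 266)*(-469 + 2*17*(17 + 17)) = 436*(-469 + 2*17*34) = 436*(-469 + 1156) = 436*687 = 299532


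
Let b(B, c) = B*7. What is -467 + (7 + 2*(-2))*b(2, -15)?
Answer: -425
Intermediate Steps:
b(B, c) = 7*B
-467 + (7 + 2*(-2))*b(2, -15) = -467 + (7 + 2*(-2))*(7*2) = -467 + (7 - 4)*14 = -467 + 3*14 = -467 + 42 = -425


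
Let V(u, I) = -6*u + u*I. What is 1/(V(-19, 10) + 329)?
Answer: 1/253 ≈ 0.0039526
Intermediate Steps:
V(u, I) = -6*u + I*u
1/(V(-19, 10) + 329) = 1/(-19*(-6 + 10) + 329) = 1/(-19*4 + 329) = 1/(-76 + 329) = 1/253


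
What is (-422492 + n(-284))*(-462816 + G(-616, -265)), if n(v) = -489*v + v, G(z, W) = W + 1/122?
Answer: 8019590307950/61 ≈ 1.3147e+11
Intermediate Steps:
G(z, W) = 1/122 + W (G(z, W) = W + 1/122 = 1/122 + W)
n(v) = -488*v
(-422492 + n(-284))*(-462816 + G(-616, -265)) = (-422492 - 488*(-284))*(-462816 + (1/122 - 265)) = (-422492 + 138592)*(-462816 - 32329/122) = -283900*(-56495881/122) = 8019590307950/61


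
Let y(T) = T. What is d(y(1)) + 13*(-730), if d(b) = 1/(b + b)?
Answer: -18979/2 ≈ -9489.5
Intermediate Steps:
d(b) = 1/(2*b)
d(y(1)) + 13*(-730) = (½)/1 + 13*(-730) = (½)*1 - 9490 = ½ - 9490 = -18979/2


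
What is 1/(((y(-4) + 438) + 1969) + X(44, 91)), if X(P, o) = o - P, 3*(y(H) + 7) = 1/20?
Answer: 60/146821 ≈ 0.00040866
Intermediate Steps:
y(H) = -419/60 (y(H) = -7 + (1/3)/20 = -7 + (1/3)*(1/20) = -7 + 1/60 = -419/60)
1/(((y(-4) + 438) + 1969) + X(44, 91)) = 1/(((-419/60 + 438) + 1969) + (91 - 1*44)) = 1/((25861/60 + 1969) + (91 - 44)) = 1/(144001/60 + 47) = 1/(146821/60) = 60/146821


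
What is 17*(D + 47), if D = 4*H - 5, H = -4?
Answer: 442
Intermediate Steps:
D = -21 (D = 4*(-4) - 5 = -16 - 5 = -21)
17*(D + 47) = 17*(-21 + 47) = 17*26 = 442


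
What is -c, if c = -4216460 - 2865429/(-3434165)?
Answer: 2068573784353/490595 ≈ 4.2165e+6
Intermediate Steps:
c = -2068573784353/490595 (c = -4216460 - 2865429*(-1/3434165) = -4216460 + 409347/490595 = -2068573784353/490595 ≈ -4.2165e+6)
-c = -1*(-2068573784353/490595) = 2068573784353/490595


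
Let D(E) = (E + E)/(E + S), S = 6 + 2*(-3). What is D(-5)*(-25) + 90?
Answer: 40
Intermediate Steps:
S = 0 (S = 6 - 6 = 0)
D(E) = 2 (D(E) = (E + E)/(E + 0) = (2*E)/E = 2)
D(-5)*(-25) + 90 = 2*(-25) + 90 = -50 + 90 = 40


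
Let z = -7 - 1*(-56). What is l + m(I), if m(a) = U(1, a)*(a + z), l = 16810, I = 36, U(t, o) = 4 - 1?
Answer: 17065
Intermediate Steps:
U(t, o) = 3
z = 49 (z = -7 + 56 = 49)
m(a) = 147 + 3*a (m(a) = 3*(a + 49) = 3*(49 + a) = 147 + 3*a)
l + m(I) = 16810 + (147 + 3*36) = 16810 + (147 + 108) = 16810 + 255 = 17065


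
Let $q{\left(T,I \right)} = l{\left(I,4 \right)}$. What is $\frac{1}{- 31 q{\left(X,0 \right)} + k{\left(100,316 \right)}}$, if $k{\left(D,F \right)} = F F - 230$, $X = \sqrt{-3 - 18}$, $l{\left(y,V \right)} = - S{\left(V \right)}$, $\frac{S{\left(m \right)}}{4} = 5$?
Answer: $\frac{1}{100246} \approx 9.9755 \cdot 10^{-6}$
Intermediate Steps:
$S{\left(m \right)} = 20$ ($S{\left(m \right)} = 4 \cdot 5 = 20$)
$l{\left(y,V \right)} = -20$ ($l{\left(y,V \right)} = \left(-1\right) 20 = -20$)
$X = i \sqrt{21}$ ($X = \sqrt{-21} = i \sqrt{21} \approx 4.5826 i$)
$q{\left(T,I \right)} = -20$
$k{\left(D,F \right)} = -230 + F^{2}$ ($k{\left(D,F \right)} = F^{2} - 230 = -230 + F^{2}$)
$\frac{1}{- 31 q{\left(X,0 \right)} + k{\left(100,316 \right)}} = \frac{1}{\left(-31\right) \left(-20\right) - \left(230 - 316^{2}\right)} = \frac{1}{620 + \left(-230 + 99856\right)} = \frac{1}{620 + 99626} = \frac{1}{100246}$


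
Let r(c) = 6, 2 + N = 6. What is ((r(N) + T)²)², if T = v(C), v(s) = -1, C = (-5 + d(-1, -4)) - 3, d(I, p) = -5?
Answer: 625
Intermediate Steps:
N = 4 (N = -2 + 6 = 4)
C = -13 (C = (-5 - 5) - 3 = -10 - 3 = -13)
T = -1
((r(N) + T)²)² = ((6 - 1)²)² = (5²)² = 25² = 625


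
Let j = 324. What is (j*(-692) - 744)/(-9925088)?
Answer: 28119/1240636 ≈ 0.022665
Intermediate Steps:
(j*(-692) - 744)/(-9925088) = (324*(-692) - 744)/(-9925088) = (-224208 - 744)*(-1/9925088) = -224952*(-1/9925088) = 28119/1240636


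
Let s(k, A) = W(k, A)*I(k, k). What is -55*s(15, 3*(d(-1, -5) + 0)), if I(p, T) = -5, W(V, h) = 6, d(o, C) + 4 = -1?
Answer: 1650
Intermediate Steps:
d(o, C) = -5 (d(o, C) = -4 - 1 = -5)
s(k, A) = -30 (s(k, A) = 6*(-5) = -30)
-55*s(15, 3*(d(-1, -5) + 0)) = -55*(-30) = 1650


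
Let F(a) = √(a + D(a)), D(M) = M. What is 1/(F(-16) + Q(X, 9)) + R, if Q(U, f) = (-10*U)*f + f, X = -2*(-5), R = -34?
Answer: -26993933/793913 - 4*I*√2/793913 ≈ -34.001 - 7.1253e-6*I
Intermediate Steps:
X = 10
Q(U, f) = f - 10*U*f (Q(U, f) = -10*U*f + f = f - 10*U*f)
F(a) = √2*√a (F(a) = √(a + a) = √(2*a) = √2*√a)
1/(F(-16) + Q(X, 9)) + R = 1/(√2*√(-16) + 9*(1 - 10*10)) - 34 = 1/(√2*(4*I) + 9*(1 - 100)) - 34 = 1/(4*I*√2 + 9*(-99)) - 34 = 1/(4*I*√2 - 891) - 34 = 1/(-891 + 4*I*√2) - 34 = -34 + 1/(-891 + 4*I*√2)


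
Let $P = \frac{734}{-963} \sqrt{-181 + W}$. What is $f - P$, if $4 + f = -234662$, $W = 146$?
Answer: $-234666 + \frac{734 i \sqrt{35}}{963} \approx -2.3467 \cdot 10^{5} + 4.5092 i$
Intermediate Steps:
$f = -234666$ ($f = -4 - 234662 = -234666$)
$P = - \frac{734 i \sqrt{35}}{963}$ ($P = \frac{734}{-963} \sqrt{-181 + 146} = 734 \left(- \frac{1}{963}\right) \sqrt{-35} = - \frac{734 i \sqrt{35}}{963} \approx - 4.5092 i$)
$f - P = -234666 - - \frac{734 i \sqrt{35}}{963} = -234666 + \frac{734 i \sqrt{35}}{963}$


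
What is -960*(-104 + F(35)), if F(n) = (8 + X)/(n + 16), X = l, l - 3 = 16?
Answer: 1688640/17 ≈ 99332.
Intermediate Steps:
l = 19 (l = 3 + 16 = 19)
X = 19
F(n) = 27/(16 + n) (F(n) = (8 + 19)/(n + 16) = 27/(16 + n))
-960*(-104 + F(35)) = -960*(-104 + 27/(16 + 35)) = -960*(-104 + 27/51) = -960*(-104 + 27*(1/51)) = -960*(-104 + 9/17) = -960*(-1759/17) = 1688640/17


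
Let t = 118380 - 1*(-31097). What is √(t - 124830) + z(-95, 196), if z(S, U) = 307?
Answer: 307 + 7*√503 ≈ 463.99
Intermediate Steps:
t = 149477 (t = 118380 + 31097 = 149477)
√(t - 124830) + z(-95, 196) = √(149477 - 124830) + 307 = √24647 + 307 = 7*√503 + 307 = 307 + 7*√503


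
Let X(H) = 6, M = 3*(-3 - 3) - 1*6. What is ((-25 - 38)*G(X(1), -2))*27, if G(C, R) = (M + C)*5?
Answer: 153090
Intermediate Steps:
M = -24 (M = 3*(-6) - 6 = -18 - 6 = -24)
G(C, R) = -120 + 5*C (G(C, R) = (-24 + C)*5 = -120 + 5*C)
((-25 - 38)*G(X(1), -2))*27 = ((-25 - 38)*(-120 + 5*6))*27 = -63*(-120 + 30)*27 = -63*(-90)*27 = 5670*27 = 153090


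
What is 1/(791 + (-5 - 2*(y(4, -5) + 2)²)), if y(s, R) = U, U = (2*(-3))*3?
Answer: 1/274 ≈ 0.0036496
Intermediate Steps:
U = -18 (U = -6*3 = -18)
y(s, R) = -18
1/(791 + (-5 - 2*(y(4, -5) + 2)²)) = 1/(791 + (-5 - 2*(-18 + 2)²)) = 1/(791 + (-5 - 2*(-16)²)) = 1/(791 + (-5 - 2*256)) = 1/(791 + (-5 - 512)) = 1/(791 - 517) = 1/274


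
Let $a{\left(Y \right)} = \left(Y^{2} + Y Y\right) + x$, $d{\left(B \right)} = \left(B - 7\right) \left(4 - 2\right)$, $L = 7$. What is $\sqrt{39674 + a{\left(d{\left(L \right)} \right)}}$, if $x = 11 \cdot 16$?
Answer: $5 \sqrt{1594} \approx 199.62$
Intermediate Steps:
$x = 176$
$d{\left(B \right)} = -14 + 2 B$ ($d{\left(B \right)} = \left(-7 + B\right) 2 = -14 + 2 B$)
$a{\left(Y \right)} = 176 + 2 Y^{2}$ ($a{\left(Y \right)} = \left(Y^{2} + Y Y\right) + 176 = \left(Y^{2} + Y^{2}\right) + 176 = 2 Y^{2} + 176 = 176 + 2 Y^{2}$)
$\sqrt{39674 + a{\left(d{\left(L \right)} \right)}} = \sqrt{39674 + \left(176 + 2 \left(-14 + 2 \cdot 7\right)^{2}\right)} = \sqrt{39674 + \left(176 + 2 \left(-14 + 14\right)^{2}\right)} = \sqrt{39674 + \left(176 + 2 \cdot 0^{2}\right)} = \sqrt{39674 + \left(176 + 2 \cdot 0\right)} = \sqrt{39674 + \left(176 + 0\right)} = \sqrt{39674 + 176} = \sqrt{39850} = 5 \sqrt{1594}$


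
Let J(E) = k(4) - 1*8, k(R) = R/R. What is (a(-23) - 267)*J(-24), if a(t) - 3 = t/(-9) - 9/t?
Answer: 378266/207 ≈ 1827.4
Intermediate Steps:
k(R) = 1
J(E) = -7 (J(E) = 1 - 1*8 = 1 - 8 = -7)
a(t) = 3 - 9/t - t/9 (a(t) = 3 + (t/(-9) - 9/t) = 3 + (t*(-⅑) - 9/t) = 3 + (-t/9 - 9/t) = 3 + (-9/t - t/9) = 3 - 9/t - t/9)
(a(-23) - 267)*J(-24) = ((3 - 9/(-23) - ⅑*(-23)) - 267)*(-7) = ((3 - 9*(-1/23) + 23/9) - 267)*(-7) = ((3 + 9/23 + 23/9) - 267)*(-7) = (1231/207 - 267)*(-7) = -54038/207*(-7) = 378266/207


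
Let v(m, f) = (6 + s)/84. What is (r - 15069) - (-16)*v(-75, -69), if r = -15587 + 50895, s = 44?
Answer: 425219/21 ≈ 20249.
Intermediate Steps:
r = 35308
v(m, f) = 25/42 (v(m, f) = (6 + 44)/84 = 50*(1/84) = 25/42)
(r - 15069) - (-16)*v(-75, -69) = (35308 - 15069) - (-16)*25/42 = 20239 - 16*(-25/42) = 20239 + 200/21 = 425219/21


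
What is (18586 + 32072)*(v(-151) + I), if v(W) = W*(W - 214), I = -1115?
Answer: 2735532000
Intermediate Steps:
v(W) = W*(-214 + W)
(18586 + 32072)*(v(-151) + I) = (18586 + 32072)*(-151*(-214 - 151) - 1115) = 50658*(-151*(-365) - 1115) = 50658*(55115 - 1115) = 50658*54000 = 2735532000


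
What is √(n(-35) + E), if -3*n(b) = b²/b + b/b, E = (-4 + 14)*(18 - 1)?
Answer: 4*√102/3 ≈ 13.466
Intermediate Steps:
E = 170 (E = 10*17 = 170)
n(b) = -⅓ - b/3 (n(b) = -(b²/b + b/b)/3 = -(b + 1)/3 = -(1 + b)/3 = -⅓ - b/3)
√(n(-35) + E) = √((-⅓ - ⅓*(-35)) + 170) = √((-⅓ + 35/3) + 170) = √(34/3 + 170) = √(544/3) = 4*√102/3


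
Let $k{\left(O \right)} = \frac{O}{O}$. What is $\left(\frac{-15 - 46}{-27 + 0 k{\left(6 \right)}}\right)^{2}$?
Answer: $\frac{3721}{729} \approx 5.1043$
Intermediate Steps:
$k{\left(O \right)} = 1$
$\left(\frac{-15 - 46}{-27 + 0 k{\left(6 \right)}}\right)^{2} = \left(\frac{-15 - 46}{-27 + 0 \cdot 1}\right)^{2} = \left(- \frac{61}{-27 + 0}\right)^{2} = \left(- \frac{61}{-27}\right)^{2} = \left(\left(-61\right) \left(- \frac{1}{27}\right)\right)^{2} = \left(\frac{61}{27}\right)^{2} = \frac{3721}{729}$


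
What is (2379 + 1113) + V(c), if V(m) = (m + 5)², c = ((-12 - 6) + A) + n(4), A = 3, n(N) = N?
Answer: 3528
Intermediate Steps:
c = -11 (c = ((-12 - 6) + 3) + 4 = (-18 + 3) + 4 = -15 + 4 = -11)
V(m) = (5 + m)²
(2379 + 1113) + V(c) = (2379 + 1113) + (5 - 11)² = 3492 + (-6)² = 3492 + 36 = 3528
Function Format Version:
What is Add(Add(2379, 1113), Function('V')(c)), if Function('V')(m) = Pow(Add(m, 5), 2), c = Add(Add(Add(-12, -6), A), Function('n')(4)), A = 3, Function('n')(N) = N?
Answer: 3528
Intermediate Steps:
c = -11 (c = Add(Add(Add(-12, -6), 3), 4) = Add(Add(-18, 3), 4) = Add(-15, 4) = -11)
Function('V')(m) = Pow(Add(5, m), 2)
Add(Add(2379, 1113), Function('V')(c)) = Add(Add(2379, 1113), Pow(Add(5, -11), 2)) = Add(3492, Pow(-6, 2)) = Add(3492, 36) = 3528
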